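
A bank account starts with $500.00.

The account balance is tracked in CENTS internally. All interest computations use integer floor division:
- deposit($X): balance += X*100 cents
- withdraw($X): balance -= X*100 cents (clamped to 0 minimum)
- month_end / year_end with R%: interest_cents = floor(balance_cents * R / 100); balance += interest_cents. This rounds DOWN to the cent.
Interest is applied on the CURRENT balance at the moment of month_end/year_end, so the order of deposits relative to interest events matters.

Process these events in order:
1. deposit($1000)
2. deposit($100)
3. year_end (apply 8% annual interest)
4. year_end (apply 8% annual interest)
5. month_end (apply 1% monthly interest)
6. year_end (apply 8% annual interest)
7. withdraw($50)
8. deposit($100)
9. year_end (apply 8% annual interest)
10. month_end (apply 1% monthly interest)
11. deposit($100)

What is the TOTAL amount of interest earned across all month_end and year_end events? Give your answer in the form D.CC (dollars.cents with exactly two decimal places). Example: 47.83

After 1 (deposit($1000)): balance=$1500.00 total_interest=$0.00
After 2 (deposit($100)): balance=$1600.00 total_interest=$0.00
After 3 (year_end (apply 8% annual interest)): balance=$1728.00 total_interest=$128.00
After 4 (year_end (apply 8% annual interest)): balance=$1866.24 total_interest=$266.24
After 5 (month_end (apply 1% monthly interest)): balance=$1884.90 total_interest=$284.90
After 6 (year_end (apply 8% annual interest)): balance=$2035.69 total_interest=$435.69
After 7 (withdraw($50)): balance=$1985.69 total_interest=$435.69
After 8 (deposit($100)): balance=$2085.69 total_interest=$435.69
After 9 (year_end (apply 8% annual interest)): balance=$2252.54 total_interest=$602.54
After 10 (month_end (apply 1% monthly interest)): balance=$2275.06 total_interest=$625.06
After 11 (deposit($100)): balance=$2375.06 total_interest=$625.06

Answer: 625.06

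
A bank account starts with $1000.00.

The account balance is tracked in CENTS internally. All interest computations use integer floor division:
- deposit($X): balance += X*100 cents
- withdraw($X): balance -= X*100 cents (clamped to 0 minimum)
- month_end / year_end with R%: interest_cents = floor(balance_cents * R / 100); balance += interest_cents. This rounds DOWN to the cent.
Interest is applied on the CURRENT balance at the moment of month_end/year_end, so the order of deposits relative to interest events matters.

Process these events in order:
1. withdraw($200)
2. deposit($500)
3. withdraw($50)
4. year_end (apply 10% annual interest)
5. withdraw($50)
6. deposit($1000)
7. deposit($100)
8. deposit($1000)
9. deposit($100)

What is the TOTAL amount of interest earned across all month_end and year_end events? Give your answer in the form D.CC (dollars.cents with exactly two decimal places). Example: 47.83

Answer: 125.00

Derivation:
After 1 (withdraw($200)): balance=$800.00 total_interest=$0.00
After 2 (deposit($500)): balance=$1300.00 total_interest=$0.00
After 3 (withdraw($50)): balance=$1250.00 total_interest=$0.00
After 4 (year_end (apply 10% annual interest)): balance=$1375.00 total_interest=$125.00
After 5 (withdraw($50)): balance=$1325.00 total_interest=$125.00
After 6 (deposit($1000)): balance=$2325.00 total_interest=$125.00
After 7 (deposit($100)): balance=$2425.00 total_interest=$125.00
After 8 (deposit($1000)): balance=$3425.00 total_interest=$125.00
After 9 (deposit($100)): balance=$3525.00 total_interest=$125.00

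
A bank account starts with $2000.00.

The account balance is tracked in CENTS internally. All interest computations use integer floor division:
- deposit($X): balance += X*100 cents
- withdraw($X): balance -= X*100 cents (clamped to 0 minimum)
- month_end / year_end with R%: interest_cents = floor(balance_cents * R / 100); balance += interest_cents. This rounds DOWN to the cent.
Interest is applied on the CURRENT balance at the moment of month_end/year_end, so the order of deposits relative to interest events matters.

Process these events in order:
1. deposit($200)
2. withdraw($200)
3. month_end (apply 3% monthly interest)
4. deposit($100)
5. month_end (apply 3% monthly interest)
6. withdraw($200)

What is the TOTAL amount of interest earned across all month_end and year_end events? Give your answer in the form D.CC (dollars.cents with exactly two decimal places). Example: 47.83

Answer: 124.80

Derivation:
After 1 (deposit($200)): balance=$2200.00 total_interest=$0.00
After 2 (withdraw($200)): balance=$2000.00 total_interest=$0.00
After 3 (month_end (apply 3% monthly interest)): balance=$2060.00 total_interest=$60.00
After 4 (deposit($100)): balance=$2160.00 total_interest=$60.00
After 5 (month_end (apply 3% monthly interest)): balance=$2224.80 total_interest=$124.80
After 6 (withdraw($200)): balance=$2024.80 total_interest=$124.80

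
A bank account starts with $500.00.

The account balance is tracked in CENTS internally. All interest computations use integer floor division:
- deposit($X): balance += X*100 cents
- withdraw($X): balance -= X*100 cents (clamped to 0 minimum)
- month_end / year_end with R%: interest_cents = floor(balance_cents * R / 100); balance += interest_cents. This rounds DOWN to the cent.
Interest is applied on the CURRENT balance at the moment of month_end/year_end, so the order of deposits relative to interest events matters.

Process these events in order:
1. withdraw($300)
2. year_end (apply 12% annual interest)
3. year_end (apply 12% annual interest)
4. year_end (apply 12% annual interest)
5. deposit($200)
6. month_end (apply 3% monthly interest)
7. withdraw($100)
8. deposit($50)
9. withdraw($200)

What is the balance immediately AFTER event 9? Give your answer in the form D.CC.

After 1 (withdraw($300)): balance=$200.00 total_interest=$0.00
After 2 (year_end (apply 12% annual interest)): balance=$224.00 total_interest=$24.00
After 3 (year_end (apply 12% annual interest)): balance=$250.88 total_interest=$50.88
After 4 (year_end (apply 12% annual interest)): balance=$280.98 total_interest=$80.98
After 5 (deposit($200)): balance=$480.98 total_interest=$80.98
After 6 (month_end (apply 3% monthly interest)): balance=$495.40 total_interest=$95.40
After 7 (withdraw($100)): balance=$395.40 total_interest=$95.40
After 8 (deposit($50)): balance=$445.40 total_interest=$95.40
After 9 (withdraw($200)): balance=$245.40 total_interest=$95.40

Answer: 245.40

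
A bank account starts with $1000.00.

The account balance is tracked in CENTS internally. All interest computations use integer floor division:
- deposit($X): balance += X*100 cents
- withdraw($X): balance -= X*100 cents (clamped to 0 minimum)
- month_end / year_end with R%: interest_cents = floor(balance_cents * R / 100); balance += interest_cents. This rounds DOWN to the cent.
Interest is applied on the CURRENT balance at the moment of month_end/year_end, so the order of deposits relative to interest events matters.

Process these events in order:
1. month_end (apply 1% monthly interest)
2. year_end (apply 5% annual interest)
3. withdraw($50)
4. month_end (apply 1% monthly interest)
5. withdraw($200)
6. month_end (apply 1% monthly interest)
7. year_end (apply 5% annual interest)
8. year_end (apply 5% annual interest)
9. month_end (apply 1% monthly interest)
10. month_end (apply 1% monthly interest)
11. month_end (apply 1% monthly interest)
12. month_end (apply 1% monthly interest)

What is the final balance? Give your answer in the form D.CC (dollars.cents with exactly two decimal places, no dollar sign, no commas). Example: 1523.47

Answer: 950.83

Derivation:
After 1 (month_end (apply 1% monthly interest)): balance=$1010.00 total_interest=$10.00
After 2 (year_end (apply 5% annual interest)): balance=$1060.50 total_interest=$60.50
After 3 (withdraw($50)): balance=$1010.50 total_interest=$60.50
After 4 (month_end (apply 1% monthly interest)): balance=$1020.60 total_interest=$70.60
After 5 (withdraw($200)): balance=$820.60 total_interest=$70.60
After 6 (month_end (apply 1% monthly interest)): balance=$828.80 total_interest=$78.80
After 7 (year_end (apply 5% annual interest)): balance=$870.24 total_interest=$120.24
After 8 (year_end (apply 5% annual interest)): balance=$913.75 total_interest=$163.75
After 9 (month_end (apply 1% monthly interest)): balance=$922.88 total_interest=$172.88
After 10 (month_end (apply 1% monthly interest)): balance=$932.10 total_interest=$182.10
After 11 (month_end (apply 1% monthly interest)): balance=$941.42 total_interest=$191.42
After 12 (month_end (apply 1% monthly interest)): balance=$950.83 total_interest=$200.83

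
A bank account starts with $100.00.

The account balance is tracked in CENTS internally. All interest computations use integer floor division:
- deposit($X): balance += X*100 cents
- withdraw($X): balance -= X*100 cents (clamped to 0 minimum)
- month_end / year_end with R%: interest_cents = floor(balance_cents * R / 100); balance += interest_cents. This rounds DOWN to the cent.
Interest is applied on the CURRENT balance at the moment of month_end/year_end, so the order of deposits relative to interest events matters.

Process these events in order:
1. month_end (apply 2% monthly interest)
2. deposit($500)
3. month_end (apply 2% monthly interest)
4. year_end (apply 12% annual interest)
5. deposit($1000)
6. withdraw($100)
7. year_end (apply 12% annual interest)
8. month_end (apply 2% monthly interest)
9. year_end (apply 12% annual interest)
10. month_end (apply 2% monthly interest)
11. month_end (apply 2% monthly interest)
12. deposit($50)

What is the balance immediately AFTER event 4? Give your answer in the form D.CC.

After 1 (month_end (apply 2% monthly interest)): balance=$102.00 total_interest=$2.00
After 2 (deposit($500)): balance=$602.00 total_interest=$2.00
After 3 (month_end (apply 2% monthly interest)): balance=$614.04 total_interest=$14.04
After 4 (year_end (apply 12% annual interest)): balance=$687.72 total_interest=$87.72

Answer: 687.72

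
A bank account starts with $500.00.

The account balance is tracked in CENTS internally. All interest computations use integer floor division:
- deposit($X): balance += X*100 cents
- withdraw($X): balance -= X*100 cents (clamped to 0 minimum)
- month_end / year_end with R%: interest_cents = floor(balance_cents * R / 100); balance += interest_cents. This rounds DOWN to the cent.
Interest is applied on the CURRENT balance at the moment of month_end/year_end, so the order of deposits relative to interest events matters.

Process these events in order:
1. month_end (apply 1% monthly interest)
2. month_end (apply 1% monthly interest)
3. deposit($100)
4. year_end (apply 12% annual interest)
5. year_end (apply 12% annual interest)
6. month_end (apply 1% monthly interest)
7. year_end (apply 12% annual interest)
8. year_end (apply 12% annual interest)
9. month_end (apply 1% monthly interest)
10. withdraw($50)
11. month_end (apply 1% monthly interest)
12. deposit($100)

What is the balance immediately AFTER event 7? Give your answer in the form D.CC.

Answer: 865.63

Derivation:
After 1 (month_end (apply 1% monthly interest)): balance=$505.00 total_interest=$5.00
After 2 (month_end (apply 1% monthly interest)): balance=$510.05 total_interest=$10.05
After 3 (deposit($100)): balance=$610.05 total_interest=$10.05
After 4 (year_end (apply 12% annual interest)): balance=$683.25 total_interest=$83.25
After 5 (year_end (apply 12% annual interest)): balance=$765.24 total_interest=$165.24
After 6 (month_end (apply 1% monthly interest)): balance=$772.89 total_interest=$172.89
After 7 (year_end (apply 12% annual interest)): balance=$865.63 total_interest=$265.63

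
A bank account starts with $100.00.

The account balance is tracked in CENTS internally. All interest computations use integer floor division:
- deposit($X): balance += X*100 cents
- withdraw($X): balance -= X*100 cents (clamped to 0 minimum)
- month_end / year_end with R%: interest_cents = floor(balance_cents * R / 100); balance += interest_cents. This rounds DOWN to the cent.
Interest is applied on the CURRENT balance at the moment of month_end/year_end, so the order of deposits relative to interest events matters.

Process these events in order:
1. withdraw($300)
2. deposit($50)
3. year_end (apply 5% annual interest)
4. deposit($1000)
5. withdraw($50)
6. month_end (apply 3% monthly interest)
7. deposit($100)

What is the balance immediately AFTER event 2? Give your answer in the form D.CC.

After 1 (withdraw($300)): balance=$0.00 total_interest=$0.00
After 2 (deposit($50)): balance=$50.00 total_interest=$0.00

Answer: 50.00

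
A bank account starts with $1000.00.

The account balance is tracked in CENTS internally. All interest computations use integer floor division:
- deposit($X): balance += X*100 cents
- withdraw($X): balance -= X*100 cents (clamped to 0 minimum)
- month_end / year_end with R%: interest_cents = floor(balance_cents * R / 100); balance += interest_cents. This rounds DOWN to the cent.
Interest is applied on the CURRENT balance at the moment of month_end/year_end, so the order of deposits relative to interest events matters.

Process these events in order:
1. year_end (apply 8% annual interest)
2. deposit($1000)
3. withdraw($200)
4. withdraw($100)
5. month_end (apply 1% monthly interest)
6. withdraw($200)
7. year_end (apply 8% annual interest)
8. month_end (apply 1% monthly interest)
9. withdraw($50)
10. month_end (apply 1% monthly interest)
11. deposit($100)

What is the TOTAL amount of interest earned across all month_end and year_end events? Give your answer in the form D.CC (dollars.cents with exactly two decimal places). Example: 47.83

Answer: 259.79

Derivation:
After 1 (year_end (apply 8% annual interest)): balance=$1080.00 total_interest=$80.00
After 2 (deposit($1000)): balance=$2080.00 total_interest=$80.00
After 3 (withdraw($200)): balance=$1880.00 total_interest=$80.00
After 4 (withdraw($100)): balance=$1780.00 total_interest=$80.00
After 5 (month_end (apply 1% monthly interest)): balance=$1797.80 total_interest=$97.80
After 6 (withdraw($200)): balance=$1597.80 total_interest=$97.80
After 7 (year_end (apply 8% annual interest)): balance=$1725.62 total_interest=$225.62
After 8 (month_end (apply 1% monthly interest)): balance=$1742.87 total_interest=$242.87
After 9 (withdraw($50)): balance=$1692.87 total_interest=$242.87
After 10 (month_end (apply 1% monthly interest)): balance=$1709.79 total_interest=$259.79
After 11 (deposit($100)): balance=$1809.79 total_interest=$259.79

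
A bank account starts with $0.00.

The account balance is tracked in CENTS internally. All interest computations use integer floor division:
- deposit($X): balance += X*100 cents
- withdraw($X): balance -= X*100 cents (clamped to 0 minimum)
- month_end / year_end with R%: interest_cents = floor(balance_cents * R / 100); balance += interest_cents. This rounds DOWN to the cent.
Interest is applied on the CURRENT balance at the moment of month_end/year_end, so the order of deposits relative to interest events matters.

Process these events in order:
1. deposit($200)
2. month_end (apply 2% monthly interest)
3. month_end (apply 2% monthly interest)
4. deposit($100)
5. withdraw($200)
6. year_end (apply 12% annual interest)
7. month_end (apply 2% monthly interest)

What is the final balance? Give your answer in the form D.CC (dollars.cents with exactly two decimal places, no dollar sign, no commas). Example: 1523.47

Answer: 123.46

Derivation:
After 1 (deposit($200)): balance=$200.00 total_interest=$0.00
After 2 (month_end (apply 2% monthly interest)): balance=$204.00 total_interest=$4.00
After 3 (month_end (apply 2% monthly interest)): balance=$208.08 total_interest=$8.08
After 4 (deposit($100)): balance=$308.08 total_interest=$8.08
After 5 (withdraw($200)): balance=$108.08 total_interest=$8.08
After 6 (year_end (apply 12% annual interest)): balance=$121.04 total_interest=$21.04
After 7 (month_end (apply 2% monthly interest)): balance=$123.46 total_interest=$23.46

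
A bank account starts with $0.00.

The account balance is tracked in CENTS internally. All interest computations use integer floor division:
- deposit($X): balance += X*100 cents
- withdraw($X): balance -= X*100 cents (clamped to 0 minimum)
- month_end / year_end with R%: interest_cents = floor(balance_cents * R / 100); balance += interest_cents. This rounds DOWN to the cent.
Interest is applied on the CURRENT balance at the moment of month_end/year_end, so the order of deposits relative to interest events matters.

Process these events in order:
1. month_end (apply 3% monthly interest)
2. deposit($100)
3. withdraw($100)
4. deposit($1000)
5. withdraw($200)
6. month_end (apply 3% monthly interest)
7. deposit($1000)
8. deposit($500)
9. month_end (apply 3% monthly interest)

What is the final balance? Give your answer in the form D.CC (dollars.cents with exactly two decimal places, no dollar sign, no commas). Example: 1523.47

After 1 (month_end (apply 3% monthly interest)): balance=$0.00 total_interest=$0.00
After 2 (deposit($100)): balance=$100.00 total_interest=$0.00
After 3 (withdraw($100)): balance=$0.00 total_interest=$0.00
After 4 (deposit($1000)): balance=$1000.00 total_interest=$0.00
After 5 (withdraw($200)): balance=$800.00 total_interest=$0.00
After 6 (month_end (apply 3% monthly interest)): balance=$824.00 total_interest=$24.00
After 7 (deposit($1000)): balance=$1824.00 total_interest=$24.00
After 8 (deposit($500)): balance=$2324.00 total_interest=$24.00
After 9 (month_end (apply 3% monthly interest)): balance=$2393.72 total_interest=$93.72

Answer: 2393.72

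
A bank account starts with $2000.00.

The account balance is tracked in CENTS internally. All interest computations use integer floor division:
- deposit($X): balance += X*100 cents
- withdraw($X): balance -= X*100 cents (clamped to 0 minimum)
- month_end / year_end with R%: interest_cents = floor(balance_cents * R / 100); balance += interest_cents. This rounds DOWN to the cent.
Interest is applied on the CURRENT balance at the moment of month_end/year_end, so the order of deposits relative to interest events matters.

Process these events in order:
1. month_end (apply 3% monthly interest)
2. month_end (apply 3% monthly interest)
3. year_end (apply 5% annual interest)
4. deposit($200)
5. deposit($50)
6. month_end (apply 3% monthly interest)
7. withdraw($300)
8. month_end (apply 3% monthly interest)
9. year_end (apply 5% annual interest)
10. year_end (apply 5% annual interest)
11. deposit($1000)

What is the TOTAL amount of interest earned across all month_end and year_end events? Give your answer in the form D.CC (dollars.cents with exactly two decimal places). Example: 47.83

Answer: 607.54

Derivation:
After 1 (month_end (apply 3% monthly interest)): balance=$2060.00 total_interest=$60.00
After 2 (month_end (apply 3% monthly interest)): balance=$2121.80 total_interest=$121.80
After 3 (year_end (apply 5% annual interest)): balance=$2227.89 total_interest=$227.89
After 4 (deposit($200)): balance=$2427.89 total_interest=$227.89
After 5 (deposit($50)): balance=$2477.89 total_interest=$227.89
After 6 (month_end (apply 3% monthly interest)): balance=$2552.22 total_interest=$302.22
After 7 (withdraw($300)): balance=$2252.22 total_interest=$302.22
After 8 (month_end (apply 3% monthly interest)): balance=$2319.78 total_interest=$369.78
After 9 (year_end (apply 5% annual interest)): balance=$2435.76 total_interest=$485.76
After 10 (year_end (apply 5% annual interest)): balance=$2557.54 total_interest=$607.54
After 11 (deposit($1000)): balance=$3557.54 total_interest=$607.54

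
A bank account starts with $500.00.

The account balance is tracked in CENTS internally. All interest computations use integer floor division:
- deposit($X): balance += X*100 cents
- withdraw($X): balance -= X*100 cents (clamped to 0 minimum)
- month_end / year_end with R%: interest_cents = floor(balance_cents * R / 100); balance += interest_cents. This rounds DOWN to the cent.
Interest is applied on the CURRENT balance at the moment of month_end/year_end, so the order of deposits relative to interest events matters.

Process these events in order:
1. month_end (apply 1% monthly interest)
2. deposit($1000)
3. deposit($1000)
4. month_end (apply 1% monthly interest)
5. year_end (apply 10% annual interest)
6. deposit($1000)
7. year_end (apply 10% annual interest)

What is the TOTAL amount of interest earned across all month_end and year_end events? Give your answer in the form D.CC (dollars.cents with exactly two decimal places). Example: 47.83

After 1 (month_end (apply 1% monthly interest)): balance=$505.00 total_interest=$5.00
After 2 (deposit($1000)): balance=$1505.00 total_interest=$5.00
After 3 (deposit($1000)): balance=$2505.00 total_interest=$5.00
After 4 (month_end (apply 1% monthly interest)): balance=$2530.05 total_interest=$30.05
After 5 (year_end (apply 10% annual interest)): balance=$2783.05 total_interest=$283.05
After 6 (deposit($1000)): balance=$3783.05 total_interest=$283.05
After 7 (year_end (apply 10% annual interest)): balance=$4161.35 total_interest=$661.35

Answer: 661.35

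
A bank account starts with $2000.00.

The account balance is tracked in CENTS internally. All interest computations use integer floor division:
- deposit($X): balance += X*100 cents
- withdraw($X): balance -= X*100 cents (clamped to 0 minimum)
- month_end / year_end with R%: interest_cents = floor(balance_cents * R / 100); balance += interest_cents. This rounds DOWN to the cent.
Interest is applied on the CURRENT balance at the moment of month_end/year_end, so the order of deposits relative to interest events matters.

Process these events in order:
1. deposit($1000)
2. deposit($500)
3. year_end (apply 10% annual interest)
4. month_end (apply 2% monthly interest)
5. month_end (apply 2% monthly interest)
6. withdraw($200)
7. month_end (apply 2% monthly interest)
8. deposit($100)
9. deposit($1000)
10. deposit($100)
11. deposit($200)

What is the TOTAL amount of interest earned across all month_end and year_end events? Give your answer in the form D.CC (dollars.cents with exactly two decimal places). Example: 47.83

After 1 (deposit($1000)): balance=$3000.00 total_interest=$0.00
After 2 (deposit($500)): balance=$3500.00 total_interest=$0.00
After 3 (year_end (apply 10% annual interest)): balance=$3850.00 total_interest=$350.00
After 4 (month_end (apply 2% monthly interest)): balance=$3927.00 total_interest=$427.00
After 5 (month_end (apply 2% monthly interest)): balance=$4005.54 total_interest=$505.54
After 6 (withdraw($200)): balance=$3805.54 total_interest=$505.54
After 7 (month_end (apply 2% monthly interest)): balance=$3881.65 total_interest=$581.65
After 8 (deposit($100)): balance=$3981.65 total_interest=$581.65
After 9 (deposit($1000)): balance=$4981.65 total_interest=$581.65
After 10 (deposit($100)): balance=$5081.65 total_interest=$581.65
After 11 (deposit($200)): balance=$5281.65 total_interest=$581.65

Answer: 581.65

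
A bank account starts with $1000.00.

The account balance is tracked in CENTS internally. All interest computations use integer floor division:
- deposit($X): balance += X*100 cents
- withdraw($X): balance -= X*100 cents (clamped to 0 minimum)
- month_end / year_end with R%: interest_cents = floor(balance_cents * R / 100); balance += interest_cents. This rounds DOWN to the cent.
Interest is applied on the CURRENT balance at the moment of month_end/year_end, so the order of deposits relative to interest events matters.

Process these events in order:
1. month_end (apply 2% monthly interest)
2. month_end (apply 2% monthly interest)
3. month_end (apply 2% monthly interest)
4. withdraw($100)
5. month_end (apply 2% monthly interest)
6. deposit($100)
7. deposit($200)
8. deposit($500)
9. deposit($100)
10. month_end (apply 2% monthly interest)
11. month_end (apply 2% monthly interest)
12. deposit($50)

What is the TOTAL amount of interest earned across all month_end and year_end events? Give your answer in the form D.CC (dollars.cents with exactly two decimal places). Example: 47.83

After 1 (month_end (apply 2% monthly interest)): balance=$1020.00 total_interest=$20.00
After 2 (month_end (apply 2% monthly interest)): balance=$1040.40 total_interest=$40.40
After 3 (month_end (apply 2% monthly interest)): balance=$1061.20 total_interest=$61.20
After 4 (withdraw($100)): balance=$961.20 total_interest=$61.20
After 5 (month_end (apply 2% monthly interest)): balance=$980.42 total_interest=$80.42
After 6 (deposit($100)): balance=$1080.42 total_interest=$80.42
After 7 (deposit($200)): balance=$1280.42 total_interest=$80.42
After 8 (deposit($500)): balance=$1780.42 total_interest=$80.42
After 9 (deposit($100)): balance=$1880.42 total_interest=$80.42
After 10 (month_end (apply 2% monthly interest)): balance=$1918.02 total_interest=$118.02
After 11 (month_end (apply 2% monthly interest)): balance=$1956.38 total_interest=$156.38
After 12 (deposit($50)): balance=$2006.38 total_interest=$156.38

Answer: 156.38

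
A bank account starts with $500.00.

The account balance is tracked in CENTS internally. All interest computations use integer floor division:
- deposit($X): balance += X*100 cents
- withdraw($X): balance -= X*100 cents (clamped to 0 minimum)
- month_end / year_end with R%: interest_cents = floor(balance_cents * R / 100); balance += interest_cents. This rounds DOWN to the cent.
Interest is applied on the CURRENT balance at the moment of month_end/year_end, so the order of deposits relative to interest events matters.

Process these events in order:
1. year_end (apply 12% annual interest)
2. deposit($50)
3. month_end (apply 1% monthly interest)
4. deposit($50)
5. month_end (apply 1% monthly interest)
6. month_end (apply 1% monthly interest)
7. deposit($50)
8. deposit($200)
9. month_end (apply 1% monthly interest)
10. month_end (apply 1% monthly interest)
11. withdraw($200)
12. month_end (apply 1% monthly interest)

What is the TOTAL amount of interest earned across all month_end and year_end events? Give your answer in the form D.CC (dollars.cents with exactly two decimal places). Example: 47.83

Answer: 105.63

Derivation:
After 1 (year_end (apply 12% annual interest)): balance=$560.00 total_interest=$60.00
After 2 (deposit($50)): balance=$610.00 total_interest=$60.00
After 3 (month_end (apply 1% monthly interest)): balance=$616.10 total_interest=$66.10
After 4 (deposit($50)): balance=$666.10 total_interest=$66.10
After 5 (month_end (apply 1% monthly interest)): balance=$672.76 total_interest=$72.76
After 6 (month_end (apply 1% monthly interest)): balance=$679.48 total_interest=$79.48
After 7 (deposit($50)): balance=$729.48 total_interest=$79.48
After 8 (deposit($200)): balance=$929.48 total_interest=$79.48
After 9 (month_end (apply 1% monthly interest)): balance=$938.77 total_interest=$88.77
After 10 (month_end (apply 1% monthly interest)): balance=$948.15 total_interest=$98.15
After 11 (withdraw($200)): balance=$748.15 total_interest=$98.15
After 12 (month_end (apply 1% monthly interest)): balance=$755.63 total_interest=$105.63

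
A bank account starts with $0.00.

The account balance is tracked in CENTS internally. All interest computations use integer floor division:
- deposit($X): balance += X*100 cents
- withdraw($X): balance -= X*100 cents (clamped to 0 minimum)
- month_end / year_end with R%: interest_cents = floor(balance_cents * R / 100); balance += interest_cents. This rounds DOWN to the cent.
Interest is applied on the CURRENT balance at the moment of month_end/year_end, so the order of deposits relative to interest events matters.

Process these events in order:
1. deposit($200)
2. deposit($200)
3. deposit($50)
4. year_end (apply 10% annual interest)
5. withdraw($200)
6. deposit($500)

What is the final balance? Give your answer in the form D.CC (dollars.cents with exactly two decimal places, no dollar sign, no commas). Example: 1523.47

After 1 (deposit($200)): balance=$200.00 total_interest=$0.00
After 2 (deposit($200)): balance=$400.00 total_interest=$0.00
After 3 (deposit($50)): balance=$450.00 total_interest=$0.00
After 4 (year_end (apply 10% annual interest)): balance=$495.00 total_interest=$45.00
After 5 (withdraw($200)): balance=$295.00 total_interest=$45.00
After 6 (deposit($500)): balance=$795.00 total_interest=$45.00

Answer: 795.00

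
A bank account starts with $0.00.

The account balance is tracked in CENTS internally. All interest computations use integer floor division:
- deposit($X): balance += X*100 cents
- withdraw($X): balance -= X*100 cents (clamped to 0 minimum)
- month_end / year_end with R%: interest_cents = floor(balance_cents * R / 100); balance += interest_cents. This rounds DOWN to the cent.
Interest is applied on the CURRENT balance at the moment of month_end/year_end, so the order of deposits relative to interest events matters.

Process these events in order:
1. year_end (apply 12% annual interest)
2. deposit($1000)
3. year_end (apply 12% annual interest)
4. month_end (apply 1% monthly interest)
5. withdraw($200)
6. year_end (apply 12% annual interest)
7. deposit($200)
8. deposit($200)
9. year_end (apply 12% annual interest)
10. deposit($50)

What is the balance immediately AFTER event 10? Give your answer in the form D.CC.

After 1 (year_end (apply 12% annual interest)): balance=$0.00 total_interest=$0.00
After 2 (deposit($1000)): balance=$1000.00 total_interest=$0.00
After 3 (year_end (apply 12% annual interest)): balance=$1120.00 total_interest=$120.00
After 4 (month_end (apply 1% monthly interest)): balance=$1131.20 total_interest=$131.20
After 5 (withdraw($200)): balance=$931.20 total_interest=$131.20
After 6 (year_end (apply 12% annual interest)): balance=$1042.94 total_interest=$242.94
After 7 (deposit($200)): balance=$1242.94 total_interest=$242.94
After 8 (deposit($200)): balance=$1442.94 total_interest=$242.94
After 9 (year_end (apply 12% annual interest)): balance=$1616.09 total_interest=$416.09
After 10 (deposit($50)): balance=$1666.09 total_interest=$416.09

Answer: 1666.09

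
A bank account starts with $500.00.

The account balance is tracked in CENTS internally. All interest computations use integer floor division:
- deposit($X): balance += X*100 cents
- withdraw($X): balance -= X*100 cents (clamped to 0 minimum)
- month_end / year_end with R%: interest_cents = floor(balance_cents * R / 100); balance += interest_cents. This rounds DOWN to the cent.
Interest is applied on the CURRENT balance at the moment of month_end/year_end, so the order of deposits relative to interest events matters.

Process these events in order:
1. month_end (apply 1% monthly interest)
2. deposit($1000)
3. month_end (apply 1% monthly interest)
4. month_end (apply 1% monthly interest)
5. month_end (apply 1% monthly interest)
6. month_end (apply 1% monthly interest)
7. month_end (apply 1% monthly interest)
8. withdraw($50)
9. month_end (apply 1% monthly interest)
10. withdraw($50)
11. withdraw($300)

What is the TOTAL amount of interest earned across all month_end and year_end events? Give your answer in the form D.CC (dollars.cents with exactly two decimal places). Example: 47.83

After 1 (month_end (apply 1% monthly interest)): balance=$505.00 total_interest=$5.00
After 2 (deposit($1000)): balance=$1505.00 total_interest=$5.00
After 3 (month_end (apply 1% monthly interest)): balance=$1520.05 total_interest=$20.05
After 4 (month_end (apply 1% monthly interest)): balance=$1535.25 total_interest=$35.25
After 5 (month_end (apply 1% monthly interest)): balance=$1550.60 total_interest=$50.60
After 6 (month_end (apply 1% monthly interest)): balance=$1566.10 total_interest=$66.10
After 7 (month_end (apply 1% monthly interest)): balance=$1581.76 total_interest=$81.76
After 8 (withdraw($50)): balance=$1531.76 total_interest=$81.76
After 9 (month_end (apply 1% monthly interest)): balance=$1547.07 total_interest=$97.07
After 10 (withdraw($50)): balance=$1497.07 total_interest=$97.07
After 11 (withdraw($300)): balance=$1197.07 total_interest=$97.07

Answer: 97.07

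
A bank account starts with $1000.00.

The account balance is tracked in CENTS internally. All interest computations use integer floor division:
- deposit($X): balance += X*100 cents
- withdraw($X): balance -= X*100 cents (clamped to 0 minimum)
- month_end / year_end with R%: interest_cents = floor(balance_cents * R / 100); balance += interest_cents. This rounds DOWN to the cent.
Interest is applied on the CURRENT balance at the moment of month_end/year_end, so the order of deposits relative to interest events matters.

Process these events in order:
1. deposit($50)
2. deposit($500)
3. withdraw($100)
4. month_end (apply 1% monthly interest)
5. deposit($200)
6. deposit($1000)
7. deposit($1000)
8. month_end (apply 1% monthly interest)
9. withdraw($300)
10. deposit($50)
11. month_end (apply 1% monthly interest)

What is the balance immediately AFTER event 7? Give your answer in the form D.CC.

Answer: 3664.50

Derivation:
After 1 (deposit($50)): balance=$1050.00 total_interest=$0.00
After 2 (deposit($500)): balance=$1550.00 total_interest=$0.00
After 3 (withdraw($100)): balance=$1450.00 total_interest=$0.00
After 4 (month_end (apply 1% monthly interest)): balance=$1464.50 total_interest=$14.50
After 5 (deposit($200)): balance=$1664.50 total_interest=$14.50
After 6 (deposit($1000)): balance=$2664.50 total_interest=$14.50
After 7 (deposit($1000)): balance=$3664.50 total_interest=$14.50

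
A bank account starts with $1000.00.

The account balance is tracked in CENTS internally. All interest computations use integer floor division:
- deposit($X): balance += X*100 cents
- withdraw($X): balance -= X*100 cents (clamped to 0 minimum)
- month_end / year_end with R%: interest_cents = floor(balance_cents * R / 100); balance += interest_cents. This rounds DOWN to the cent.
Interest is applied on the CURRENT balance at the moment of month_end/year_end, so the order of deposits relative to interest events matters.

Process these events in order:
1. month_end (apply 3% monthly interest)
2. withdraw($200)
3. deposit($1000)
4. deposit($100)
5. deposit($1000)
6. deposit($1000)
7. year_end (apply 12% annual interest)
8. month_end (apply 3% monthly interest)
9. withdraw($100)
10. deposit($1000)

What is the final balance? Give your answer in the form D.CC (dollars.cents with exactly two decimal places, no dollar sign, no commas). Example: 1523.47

Answer: 5433.64

Derivation:
After 1 (month_end (apply 3% monthly interest)): balance=$1030.00 total_interest=$30.00
After 2 (withdraw($200)): balance=$830.00 total_interest=$30.00
After 3 (deposit($1000)): balance=$1830.00 total_interest=$30.00
After 4 (deposit($100)): balance=$1930.00 total_interest=$30.00
After 5 (deposit($1000)): balance=$2930.00 total_interest=$30.00
After 6 (deposit($1000)): balance=$3930.00 total_interest=$30.00
After 7 (year_end (apply 12% annual interest)): balance=$4401.60 total_interest=$501.60
After 8 (month_end (apply 3% monthly interest)): balance=$4533.64 total_interest=$633.64
After 9 (withdraw($100)): balance=$4433.64 total_interest=$633.64
After 10 (deposit($1000)): balance=$5433.64 total_interest=$633.64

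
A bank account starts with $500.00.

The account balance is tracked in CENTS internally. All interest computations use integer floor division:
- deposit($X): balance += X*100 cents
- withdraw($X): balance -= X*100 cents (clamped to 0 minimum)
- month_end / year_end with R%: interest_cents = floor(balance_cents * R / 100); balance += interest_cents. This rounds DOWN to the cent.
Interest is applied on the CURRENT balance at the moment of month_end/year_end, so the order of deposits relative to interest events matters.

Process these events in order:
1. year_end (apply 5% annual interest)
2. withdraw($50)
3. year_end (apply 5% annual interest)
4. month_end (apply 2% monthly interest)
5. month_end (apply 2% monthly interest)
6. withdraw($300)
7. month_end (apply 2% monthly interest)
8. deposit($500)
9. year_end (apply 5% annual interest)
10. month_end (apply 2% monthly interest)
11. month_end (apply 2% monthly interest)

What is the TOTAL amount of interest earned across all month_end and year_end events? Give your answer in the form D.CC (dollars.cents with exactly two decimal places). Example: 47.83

Answer: 140.09

Derivation:
After 1 (year_end (apply 5% annual interest)): balance=$525.00 total_interest=$25.00
After 2 (withdraw($50)): balance=$475.00 total_interest=$25.00
After 3 (year_end (apply 5% annual interest)): balance=$498.75 total_interest=$48.75
After 4 (month_end (apply 2% monthly interest)): balance=$508.72 total_interest=$58.72
After 5 (month_end (apply 2% monthly interest)): balance=$518.89 total_interest=$68.89
After 6 (withdraw($300)): balance=$218.89 total_interest=$68.89
After 7 (month_end (apply 2% monthly interest)): balance=$223.26 total_interest=$73.26
After 8 (deposit($500)): balance=$723.26 total_interest=$73.26
After 9 (year_end (apply 5% annual interest)): balance=$759.42 total_interest=$109.42
After 10 (month_end (apply 2% monthly interest)): balance=$774.60 total_interest=$124.60
After 11 (month_end (apply 2% monthly interest)): balance=$790.09 total_interest=$140.09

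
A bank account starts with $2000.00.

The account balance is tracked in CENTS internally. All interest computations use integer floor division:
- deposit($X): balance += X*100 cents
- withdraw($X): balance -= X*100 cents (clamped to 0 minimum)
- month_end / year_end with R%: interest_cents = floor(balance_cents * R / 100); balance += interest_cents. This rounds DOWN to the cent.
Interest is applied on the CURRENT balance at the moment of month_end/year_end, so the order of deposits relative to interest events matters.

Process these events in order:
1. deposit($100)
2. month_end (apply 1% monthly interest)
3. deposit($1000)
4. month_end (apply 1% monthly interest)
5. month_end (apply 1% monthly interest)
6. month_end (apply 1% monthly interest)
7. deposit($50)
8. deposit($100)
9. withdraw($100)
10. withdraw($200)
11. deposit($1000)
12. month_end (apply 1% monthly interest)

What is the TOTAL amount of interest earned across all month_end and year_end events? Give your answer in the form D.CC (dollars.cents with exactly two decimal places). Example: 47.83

After 1 (deposit($100)): balance=$2100.00 total_interest=$0.00
After 2 (month_end (apply 1% monthly interest)): balance=$2121.00 total_interest=$21.00
After 3 (deposit($1000)): balance=$3121.00 total_interest=$21.00
After 4 (month_end (apply 1% monthly interest)): balance=$3152.21 total_interest=$52.21
After 5 (month_end (apply 1% monthly interest)): balance=$3183.73 total_interest=$83.73
After 6 (month_end (apply 1% monthly interest)): balance=$3215.56 total_interest=$115.56
After 7 (deposit($50)): balance=$3265.56 total_interest=$115.56
After 8 (deposit($100)): balance=$3365.56 total_interest=$115.56
After 9 (withdraw($100)): balance=$3265.56 total_interest=$115.56
After 10 (withdraw($200)): balance=$3065.56 total_interest=$115.56
After 11 (deposit($1000)): balance=$4065.56 total_interest=$115.56
After 12 (month_end (apply 1% monthly interest)): balance=$4106.21 total_interest=$156.21

Answer: 156.21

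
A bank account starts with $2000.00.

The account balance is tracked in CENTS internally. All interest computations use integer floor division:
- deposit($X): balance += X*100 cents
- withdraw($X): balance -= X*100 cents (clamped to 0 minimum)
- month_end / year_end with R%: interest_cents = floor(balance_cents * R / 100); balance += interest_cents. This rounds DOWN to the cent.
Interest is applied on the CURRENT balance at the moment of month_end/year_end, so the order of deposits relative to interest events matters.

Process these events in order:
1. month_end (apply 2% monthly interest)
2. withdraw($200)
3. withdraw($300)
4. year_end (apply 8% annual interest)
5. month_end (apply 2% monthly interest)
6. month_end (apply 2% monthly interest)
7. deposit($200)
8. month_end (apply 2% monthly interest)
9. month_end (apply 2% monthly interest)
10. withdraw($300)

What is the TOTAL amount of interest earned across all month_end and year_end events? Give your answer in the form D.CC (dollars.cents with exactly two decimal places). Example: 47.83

Answer: 308.35

Derivation:
After 1 (month_end (apply 2% monthly interest)): balance=$2040.00 total_interest=$40.00
After 2 (withdraw($200)): balance=$1840.00 total_interest=$40.00
After 3 (withdraw($300)): balance=$1540.00 total_interest=$40.00
After 4 (year_end (apply 8% annual interest)): balance=$1663.20 total_interest=$163.20
After 5 (month_end (apply 2% monthly interest)): balance=$1696.46 total_interest=$196.46
After 6 (month_end (apply 2% monthly interest)): balance=$1730.38 total_interest=$230.38
After 7 (deposit($200)): balance=$1930.38 total_interest=$230.38
After 8 (month_end (apply 2% monthly interest)): balance=$1968.98 total_interest=$268.98
After 9 (month_end (apply 2% monthly interest)): balance=$2008.35 total_interest=$308.35
After 10 (withdraw($300)): balance=$1708.35 total_interest=$308.35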